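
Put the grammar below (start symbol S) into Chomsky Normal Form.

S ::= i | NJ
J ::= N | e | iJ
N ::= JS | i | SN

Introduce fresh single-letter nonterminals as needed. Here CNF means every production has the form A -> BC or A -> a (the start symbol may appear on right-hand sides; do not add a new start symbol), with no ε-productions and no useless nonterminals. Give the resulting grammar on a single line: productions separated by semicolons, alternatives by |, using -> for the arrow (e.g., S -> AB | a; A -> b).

No ε-productions.
After unit-elimination: S -> i | NJ; J -> e | i | JS | SN | iJ; N -> i | JS | SN.
TERM: introduce A -> i and substitute in every rule of length ≥2.

S -> i | NJ; A -> i; J -> e | i | AJ | JS | SN; N -> i | JS | SN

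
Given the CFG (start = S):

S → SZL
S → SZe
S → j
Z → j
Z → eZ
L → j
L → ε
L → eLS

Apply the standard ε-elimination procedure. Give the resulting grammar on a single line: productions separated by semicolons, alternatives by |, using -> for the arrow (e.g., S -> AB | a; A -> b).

S -> j | SZ | SZL | SZe; L -> j | eS | eLS; Z -> j | eZ

Nullable set: {L}.
S -> SZL: L nullable, giving SZ | SZL.
Drop L -> ε.
L -> eLS: L nullable, giving eLS | eS.
Unchanged (no nullable symbols): S -> SZe; S -> j; L -> j; Z -> eZ; Z -> j.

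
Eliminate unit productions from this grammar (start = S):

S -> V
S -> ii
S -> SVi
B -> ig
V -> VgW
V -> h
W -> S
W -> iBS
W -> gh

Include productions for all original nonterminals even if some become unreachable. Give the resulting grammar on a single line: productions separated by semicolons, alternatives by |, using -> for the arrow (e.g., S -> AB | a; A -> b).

S -> h | ii | SVi | VgW; B -> ig; V -> h | VgW; W -> h | gh | ii | SVi | VgW | iBS

Unit productions: S->V, W->S.
Unit pairs (A ⇒* B via units): (S,V), (W,S), (W,V).
S: inherits non-unit rules of {S, V} → SVi | VgW | h | ii.
B: inherits non-unit rules of {B} → ig.
V: inherits non-unit rules of {V} → VgW | h.
W: inherits non-unit rules of {S, V, W} → SVi | VgW | gh | h | iBS | ii.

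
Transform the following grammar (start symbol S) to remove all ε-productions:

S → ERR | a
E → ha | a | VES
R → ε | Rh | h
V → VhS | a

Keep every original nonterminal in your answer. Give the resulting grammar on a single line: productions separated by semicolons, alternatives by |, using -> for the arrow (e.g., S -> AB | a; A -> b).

Nullable set: {R}.
S -> ERR: R, R nullable, giving E | ER | ERR.
Drop R -> ε.
R -> Rh: R nullable, giving Rh | h.
Unchanged (no nullable symbols): S -> a; E -> VES; E -> a; E -> ha; R -> h; V -> VhS; V -> a.

S -> E | a | ER | ERR; E -> a | ha | VES; R -> h | Rh; V -> a | VhS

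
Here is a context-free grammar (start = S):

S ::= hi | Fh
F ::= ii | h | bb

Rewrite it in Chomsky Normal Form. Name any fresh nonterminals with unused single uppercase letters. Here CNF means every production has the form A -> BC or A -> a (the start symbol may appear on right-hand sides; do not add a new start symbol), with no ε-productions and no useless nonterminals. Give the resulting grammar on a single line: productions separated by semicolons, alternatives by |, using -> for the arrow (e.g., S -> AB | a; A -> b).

S -> CB | FC; A -> b; B -> i; C -> h; F -> h | AA | BB

No ε-productions.
No unit productions to eliminate.
TERM: introduce A -> b, C -> h, B -> i and substitute in every rule of length ≥2.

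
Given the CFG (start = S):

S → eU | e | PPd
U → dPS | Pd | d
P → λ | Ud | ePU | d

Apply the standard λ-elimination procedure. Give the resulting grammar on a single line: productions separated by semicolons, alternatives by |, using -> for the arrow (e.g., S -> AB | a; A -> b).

S -> d | e | Pd | eU | PPd; P -> d | Ud | eU | ePU; U -> d | Pd | dS | dPS

Nullable set: {P}.
S -> PPd: P, P nullable, giving PPd | Pd | d.
Drop P -> λ.
P -> ePU: P nullable, giving ePU | eU.
U -> Pd: P nullable, giving Pd | d.
U -> dPS: P nullable, giving dPS | dS.
Unchanged (no nullable symbols): S -> e; S -> eU; P -> Ud; P -> d; U -> d.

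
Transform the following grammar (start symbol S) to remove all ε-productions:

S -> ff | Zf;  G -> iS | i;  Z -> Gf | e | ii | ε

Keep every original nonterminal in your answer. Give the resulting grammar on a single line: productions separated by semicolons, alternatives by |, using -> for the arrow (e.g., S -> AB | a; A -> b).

Nullable set: {Z}.
S -> Zf: Z nullable, giving Zf | f.
Drop Z -> ε.
Unchanged (no nullable symbols): S -> ff; G -> i; G -> iS; Z -> Gf; Z -> e; Z -> ii.

S -> f | Zf | ff; G -> i | iS; Z -> e | Gf | ii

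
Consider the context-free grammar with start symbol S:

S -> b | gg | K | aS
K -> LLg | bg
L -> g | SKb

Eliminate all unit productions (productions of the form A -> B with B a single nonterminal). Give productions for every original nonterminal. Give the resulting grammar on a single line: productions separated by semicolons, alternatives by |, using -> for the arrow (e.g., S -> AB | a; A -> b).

Unit productions: S->K.
Unit pairs (A ⇒* B via units): (S,K).
S: inherits non-unit rules of {K, S} → LLg | aS | b | bg | gg.
K: inherits non-unit rules of {K} → LLg | bg.
L: inherits non-unit rules of {L} → SKb | g.

S -> b | aS | bg | gg | LLg; K -> bg | LLg; L -> g | SKb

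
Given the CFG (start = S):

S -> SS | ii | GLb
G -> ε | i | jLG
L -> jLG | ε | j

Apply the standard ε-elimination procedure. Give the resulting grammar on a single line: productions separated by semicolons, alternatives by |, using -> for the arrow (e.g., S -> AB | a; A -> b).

S -> b | Gb | Lb | SS | ii | GLb; G -> i | j | jG | jL | jLG; L -> j | jG | jL | jLG

Nullable set: {G, L}.
S -> GLb: G, L nullable, giving GLb | Gb | Lb | b.
Drop G -> ε.
G -> jLG: L, G nullable, giving j | jG | jL | jLG.
Drop L -> ε.
L -> jLG: L, G nullable, giving j | jG | jL | jLG.
Unchanged (no nullable symbols): S -> SS; S -> ii; G -> i; L -> j.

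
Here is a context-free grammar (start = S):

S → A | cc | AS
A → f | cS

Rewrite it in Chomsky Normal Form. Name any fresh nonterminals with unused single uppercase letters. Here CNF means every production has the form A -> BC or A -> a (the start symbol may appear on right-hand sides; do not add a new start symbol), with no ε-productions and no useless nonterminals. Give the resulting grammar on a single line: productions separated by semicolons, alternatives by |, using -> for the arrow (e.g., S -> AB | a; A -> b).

S -> f | AS | BB | BS; A -> f | BS; B -> c

No ε-productions.
After unit-elimination: S -> f | AS | cS | cc; A -> f | cS.
TERM: introduce B -> c and substitute in every rule of length ≥2.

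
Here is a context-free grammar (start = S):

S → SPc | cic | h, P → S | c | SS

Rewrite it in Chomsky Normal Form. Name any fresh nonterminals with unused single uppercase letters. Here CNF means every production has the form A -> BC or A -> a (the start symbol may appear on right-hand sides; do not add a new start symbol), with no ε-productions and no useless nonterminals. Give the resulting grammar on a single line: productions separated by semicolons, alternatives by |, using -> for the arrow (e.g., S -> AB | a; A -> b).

S -> h | AE | SF; A -> c; B -> i; C -> BA; D -> PA; E -> BA; F -> PA; P -> c | h | AC | SD | SS

No ε-productions.
After unit-elimination: S -> h | SPc | cic; P -> c | h | SS | SPc | cic.
TERM: introduce A -> c, B -> i and substitute in every rule of length ≥2.
BIN: P -> ABA becomes P -> AC, C -> BA; P -> SPA becomes P -> SD, D -> PA; S -> ABA becomes S -> AE, E -> BA; S -> SPA becomes S -> SF, F -> PA.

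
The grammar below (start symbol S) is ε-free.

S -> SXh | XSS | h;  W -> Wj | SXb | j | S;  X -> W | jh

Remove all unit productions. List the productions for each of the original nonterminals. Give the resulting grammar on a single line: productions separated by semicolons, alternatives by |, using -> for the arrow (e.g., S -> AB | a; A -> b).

S -> h | SXh | XSS; W -> h | j | Wj | SXb | SXh | XSS; X -> h | j | Wj | jh | SXb | SXh | XSS

Unit productions: W->S, X->W.
Unit pairs (A ⇒* B via units): (W,S), (X,S), (X,W).
S: inherits non-unit rules of {S} → SXh | XSS | h.
W: inherits non-unit rules of {S, W} → SXb | SXh | Wj | XSS | h | j.
X: inherits non-unit rules of {S, W, X} → SXb | SXh | Wj | XSS | h | j | jh.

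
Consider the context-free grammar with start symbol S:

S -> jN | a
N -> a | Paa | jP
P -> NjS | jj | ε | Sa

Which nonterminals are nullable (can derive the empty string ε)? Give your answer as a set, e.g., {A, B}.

{P}

Directly nullable (have an ε-rule): {P}.
Not nullable: N, S — each has a terminal in every rule's right-hand side or depends on a non-nullable symbol.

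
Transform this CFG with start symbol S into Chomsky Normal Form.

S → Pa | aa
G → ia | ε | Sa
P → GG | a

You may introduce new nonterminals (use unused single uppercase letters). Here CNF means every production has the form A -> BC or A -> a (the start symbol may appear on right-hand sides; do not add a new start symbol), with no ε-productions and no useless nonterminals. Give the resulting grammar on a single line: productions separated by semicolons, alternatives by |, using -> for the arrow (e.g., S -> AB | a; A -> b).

S -> a | AA | PA; A -> a; B -> i; G -> BA | SA; P -> a | BA | GG | SA

Nullable: {G, P}; after ε-elimination: S -> a | Pa | aa; G -> Sa | ia; P -> G | a | GG.
After unit-elimination: S -> a | Pa | aa; G -> Sa | ia; P -> a | GG | Sa | ia.
TERM: introduce A -> a, B -> i and substitute in every rule of length ≥2.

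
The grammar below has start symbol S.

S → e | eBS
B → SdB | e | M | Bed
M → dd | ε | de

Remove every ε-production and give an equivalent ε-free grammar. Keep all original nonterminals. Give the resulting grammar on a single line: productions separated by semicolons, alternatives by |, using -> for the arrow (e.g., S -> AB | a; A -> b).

Nullable set: {B, M}.
S -> eBS: B nullable, giving eBS | eS.
B -> Bed: B nullable, giving Bed | ed.
B -> M: M nullable, giving M.
B -> SdB: B nullable, giving Sd | SdB.
Drop M -> ε.
Unchanged (no nullable symbols): S -> e; B -> e; M -> dd; M -> de.

S -> e | eS | eBS; B -> M | e | Sd | ed | Bed | SdB; M -> dd | de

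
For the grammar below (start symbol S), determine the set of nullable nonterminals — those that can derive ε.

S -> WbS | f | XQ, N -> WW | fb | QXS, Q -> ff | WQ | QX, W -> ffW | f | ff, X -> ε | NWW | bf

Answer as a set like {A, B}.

{X}

Directly nullable (have an ε-rule): {X}.
Not nullable: N, Q, S, W — each has a terminal in every rule's right-hand side or depends on a non-nullable symbol.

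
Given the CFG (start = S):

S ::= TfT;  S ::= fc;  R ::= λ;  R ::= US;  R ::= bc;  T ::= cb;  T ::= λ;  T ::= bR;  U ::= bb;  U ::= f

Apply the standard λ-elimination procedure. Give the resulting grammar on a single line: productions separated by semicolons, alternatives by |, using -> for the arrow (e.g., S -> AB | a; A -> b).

Nullable set: {R, T}.
S -> TfT: T, T nullable, giving Tf | TfT | f | fT.
Drop R -> λ.
Drop T -> λ.
T -> bR: R nullable, giving b | bR.
Unchanged (no nullable symbols): S -> fc; R -> US; R -> bc; T -> cb; U -> bb; U -> f.

S -> f | Tf | fT | fc | TfT; R -> US | bc; T -> b | bR | cb; U -> f | bb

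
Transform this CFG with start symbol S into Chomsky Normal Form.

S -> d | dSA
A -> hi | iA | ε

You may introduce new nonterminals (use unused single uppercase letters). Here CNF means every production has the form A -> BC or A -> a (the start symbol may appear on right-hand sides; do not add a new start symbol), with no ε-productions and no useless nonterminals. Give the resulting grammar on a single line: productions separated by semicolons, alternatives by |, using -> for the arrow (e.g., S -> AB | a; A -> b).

Nullable: {A}; after ε-elimination: S -> d | dS | dSA; A -> i | hi | iA.
No unit productions to eliminate.
TERM: introduce D -> d, B -> h, C -> i and substitute in every rule of length ≥2.
BIN: S -> DSA becomes S -> DE, E -> SA.

S -> d | DE | DS; A -> i | BC | CA; B -> h; C -> i; D -> d; E -> SA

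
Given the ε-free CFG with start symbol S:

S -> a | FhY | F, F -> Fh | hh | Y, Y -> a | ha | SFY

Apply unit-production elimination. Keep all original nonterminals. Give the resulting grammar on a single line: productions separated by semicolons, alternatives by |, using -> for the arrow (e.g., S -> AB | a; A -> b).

S -> a | Fh | ha | hh | FhY | SFY; F -> a | Fh | ha | hh | SFY; Y -> a | ha | SFY

Unit productions: F->Y, S->F.
Unit pairs (A ⇒* B via units): (F,Y), (S,F), (S,Y).
S: inherits non-unit rules of {F, S, Y} → Fh | FhY | SFY | a | ha | hh.
F: inherits non-unit rules of {F, Y} → Fh | SFY | a | ha | hh.
Y: inherits non-unit rules of {Y} → SFY | a | ha.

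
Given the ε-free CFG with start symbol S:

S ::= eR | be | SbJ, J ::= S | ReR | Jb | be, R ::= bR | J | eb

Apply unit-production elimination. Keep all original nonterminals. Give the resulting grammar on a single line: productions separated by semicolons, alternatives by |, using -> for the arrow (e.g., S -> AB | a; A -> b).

S -> be | eR | SbJ; J -> Jb | be | eR | ReR | SbJ; R -> Jb | bR | be | eR | eb | ReR | SbJ

Unit productions: J->S, R->J.
Unit pairs (A ⇒* B via units): (J,S), (R,J), (R,S).
S: inherits non-unit rules of {S} → SbJ | be | eR.
J: inherits non-unit rules of {J, S} → Jb | ReR | SbJ | be | eR.
R: inherits non-unit rules of {J, R, S} → Jb | ReR | SbJ | bR | be | eR | eb.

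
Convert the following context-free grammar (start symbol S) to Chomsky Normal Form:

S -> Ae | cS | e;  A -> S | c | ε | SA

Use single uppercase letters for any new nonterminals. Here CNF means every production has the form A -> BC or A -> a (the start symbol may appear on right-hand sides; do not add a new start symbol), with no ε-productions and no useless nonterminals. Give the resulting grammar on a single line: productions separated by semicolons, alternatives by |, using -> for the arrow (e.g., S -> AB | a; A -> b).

S -> e | AB | CS; A -> c | e | AB | CS | SA; B -> e; C -> c

Nullable: {A}; after ε-elimination: S -> e | Ae | cS; A -> S | c | SA.
After unit-elimination: S -> e | Ae | cS; A -> c | e | Ae | SA | cS.
TERM: introduce C -> c, B -> e and substitute in every rule of length ≥2.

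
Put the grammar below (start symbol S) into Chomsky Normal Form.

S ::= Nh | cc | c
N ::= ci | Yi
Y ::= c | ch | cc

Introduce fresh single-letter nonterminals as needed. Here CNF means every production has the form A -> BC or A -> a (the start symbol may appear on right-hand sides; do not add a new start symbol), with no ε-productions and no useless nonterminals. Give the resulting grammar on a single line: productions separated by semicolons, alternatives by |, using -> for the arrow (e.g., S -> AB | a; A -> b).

No ε-productions.
No unit productions to eliminate.
TERM: introduce B -> c, C -> h, A -> i and substitute in every rule of length ≥2.

S -> c | BB | NC; A -> i; B -> c; C -> h; N -> BA | YA; Y -> c | BB | BC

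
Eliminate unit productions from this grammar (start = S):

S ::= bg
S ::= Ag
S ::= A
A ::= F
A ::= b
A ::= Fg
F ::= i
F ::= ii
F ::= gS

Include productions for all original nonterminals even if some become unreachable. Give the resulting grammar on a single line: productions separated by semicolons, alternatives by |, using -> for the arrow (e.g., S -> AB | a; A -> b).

S -> b | i | Ag | Fg | bg | gS | ii; A -> b | i | Fg | gS | ii; F -> i | gS | ii

Unit productions: A->F, S->A.
Unit pairs (A ⇒* B via units): (A,F), (S,A), (S,F).
S: inherits non-unit rules of {A, F, S} → Ag | Fg | b | bg | gS | i | ii.
A: inherits non-unit rules of {A, F} → Fg | b | gS | i | ii.
F: inherits non-unit rules of {F} → gS | i | ii.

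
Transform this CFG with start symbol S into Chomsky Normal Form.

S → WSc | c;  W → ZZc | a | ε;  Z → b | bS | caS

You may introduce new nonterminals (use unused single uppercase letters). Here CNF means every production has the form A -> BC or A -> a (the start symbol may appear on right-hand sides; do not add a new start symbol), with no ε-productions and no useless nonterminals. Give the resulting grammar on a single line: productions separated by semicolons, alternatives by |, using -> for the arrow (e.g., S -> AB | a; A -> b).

S -> c | SA | WD; A -> c; B -> b; C -> a; D -> SA; E -> ZA; F -> CS; W -> a | ZE; Z -> b | AF | BS

Nullable: {W}; after ε-elimination: S -> c | Sc | WSc; W -> a | ZZc; Z -> b | bS | caS.
No unit productions to eliminate.
TERM: introduce C -> a, B -> b, A -> c and substitute in every rule of length ≥2.
BIN: S -> WSA becomes S -> WD, D -> SA; W -> ZZA becomes W -> ZE, E -> ZA; Z -> ACS becomes Z -> AF, F -> CS.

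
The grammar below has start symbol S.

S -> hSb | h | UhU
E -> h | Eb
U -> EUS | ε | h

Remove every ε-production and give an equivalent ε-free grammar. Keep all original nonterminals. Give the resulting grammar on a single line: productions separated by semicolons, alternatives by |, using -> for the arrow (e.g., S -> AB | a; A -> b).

Nullable set: {U}.
S -> UhU: U, U nullable, giving Uh | UhU | h | hU.
Drop U -> ε.
U -> EUS: U nullable, giving ES | EUS.
Unchanged (no nullable symbols): S -> h; S -> hSb; E -> Eb; E -> h; U -> h.

S -> h | Uh | hU | UhU | hSb; E -> h | Eb; U -> h | ES | EUS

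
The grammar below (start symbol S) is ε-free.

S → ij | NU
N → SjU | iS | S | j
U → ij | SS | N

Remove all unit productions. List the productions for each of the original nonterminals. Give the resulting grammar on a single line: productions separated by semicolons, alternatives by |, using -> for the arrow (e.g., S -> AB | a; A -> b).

Unit productions: N->S, U->N.
Unit pairs (A ⇒* B via units): (N,S), (U,N), (U,S).
S: inherits non-unit rules of {S} → NU | ij.
N: inherits non-unit rules of {N, S} → NU | SjU | iS | ij | j.
U: inherits non-unit rules of {N, S, U} → NU | SS | SjU | iS | ij | j.

S -> NU | ij; N -> j | NU | iS | ij | SjU; U -> j | NU | SS | iS | ij | SjU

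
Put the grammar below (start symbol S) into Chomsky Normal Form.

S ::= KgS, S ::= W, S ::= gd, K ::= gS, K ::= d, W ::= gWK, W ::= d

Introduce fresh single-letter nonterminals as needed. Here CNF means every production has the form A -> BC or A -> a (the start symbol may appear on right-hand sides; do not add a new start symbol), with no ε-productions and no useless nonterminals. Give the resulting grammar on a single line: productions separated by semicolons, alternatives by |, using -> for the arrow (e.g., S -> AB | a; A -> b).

No ε-productions.
After unit-elimination: S -> d | gd | KgS | gWK; K -> d | gS; W -> d | gWK.
TERM: introduce B -> d, A -> g and substitute in every rule of length ≥2.
BIN: S -> AWK becomes S -> AC, C -> WK; S -> KAS becomes S -> KD, D -> AS; W -> AWK becomes W -> AE, E -> WK.

S -> d | AB | AC | KD; A -> g; B -> d; C -> WK; D -> AS; E -> WK; K -> d | AS; W -> d | AE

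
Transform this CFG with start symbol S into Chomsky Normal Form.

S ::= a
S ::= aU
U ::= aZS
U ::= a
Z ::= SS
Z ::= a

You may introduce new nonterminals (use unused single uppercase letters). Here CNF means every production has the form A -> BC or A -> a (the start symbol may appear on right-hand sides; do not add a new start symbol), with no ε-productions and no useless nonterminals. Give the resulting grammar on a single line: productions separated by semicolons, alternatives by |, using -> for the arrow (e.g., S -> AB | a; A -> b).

S -> a | AU; A -> a; B -> ZS; U -> a | AB; Z -> a | SS

No ε-productions.
No unit productions to eliminate.
TERM: introduce A -> a and substitute in every rule of length ≥2.
BIN: U -> AZS becomes U -> AB, B -> ZS.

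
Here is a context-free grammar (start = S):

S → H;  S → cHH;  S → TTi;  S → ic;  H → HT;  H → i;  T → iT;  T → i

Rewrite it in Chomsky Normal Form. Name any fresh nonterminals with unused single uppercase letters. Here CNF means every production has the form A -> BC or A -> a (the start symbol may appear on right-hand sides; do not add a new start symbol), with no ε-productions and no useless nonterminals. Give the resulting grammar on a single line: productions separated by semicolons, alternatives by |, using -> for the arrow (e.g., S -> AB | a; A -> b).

No ε-productions.
After unit-elimination: S -> i | HT | ic | TTi | cHH; H -> i | HT; T -> i | iT.
TERM: introduce B -> c, A -> i and substitute in every rule of length ≥2.
BIN: S -> BHH becomes S -> BC, C -> HH; S -> TTA becomes S -> TD, D -> TA.

S -> i | AB | BC | HT | TD; A -> i; B -> c; C -> HH; D -> TA; H -> i | HT; T -> i | AT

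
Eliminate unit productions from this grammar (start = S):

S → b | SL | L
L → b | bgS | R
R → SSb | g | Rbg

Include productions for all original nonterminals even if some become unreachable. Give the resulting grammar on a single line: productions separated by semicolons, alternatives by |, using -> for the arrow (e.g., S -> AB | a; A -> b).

Unit productions: L->R, S->L.
Unit pairs (A ⇒* B via units): (L,R), (S,L), (S,R).
S: inherits non-unit rules of {L, R, S} → Rbg | SL | SSb | b | bgS | g.
L: inherits non-unit rules of {L, R} → Rbg | SSb | b | bgS | g.
R: inherits non-unit rules of {R} → Rbg | SSb | g.

S -> b | g | SL | Rbg | SSb | bgS; L -> b | g | Rbg | SSb | bgS; R -> g | Rbg | SSb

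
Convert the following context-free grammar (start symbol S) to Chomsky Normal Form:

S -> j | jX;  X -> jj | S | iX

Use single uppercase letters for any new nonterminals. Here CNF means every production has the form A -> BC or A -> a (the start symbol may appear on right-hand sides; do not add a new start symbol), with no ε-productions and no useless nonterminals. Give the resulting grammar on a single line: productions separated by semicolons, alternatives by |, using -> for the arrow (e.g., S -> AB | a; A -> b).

No ε-productions.
After unit-elimination: S -> j | jX; X -> j | iX | jX | jj.
TERM: introduce B -> i, A -> j and substitute in every rule of length ≥2.

S -> j | AX; A -> j; B -> i; X -> j | AA | AX | BX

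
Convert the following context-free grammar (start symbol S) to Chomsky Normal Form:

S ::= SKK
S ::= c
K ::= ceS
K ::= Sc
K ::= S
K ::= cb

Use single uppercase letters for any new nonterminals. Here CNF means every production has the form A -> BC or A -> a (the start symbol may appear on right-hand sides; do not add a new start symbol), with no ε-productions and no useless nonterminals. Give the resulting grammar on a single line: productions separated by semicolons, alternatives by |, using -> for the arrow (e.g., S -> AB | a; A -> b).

No ε-productions.
After unit-elimination: S -> c | SKK; K -> c | Sc | cb | SKK | ceS.
TERM: introduce B -> b, A -> c, C -> e and substitute in every rule of length ≥2.
BIN: K -> ACS becomes K -> AD, D -> CS; K -> SKK becomes K -> SE, E -> KK; S -> SKK becomes S -> SF, F -> KK.

S -> c | SF; A -> c; B -> b; C -> e; D -> CS; E -> KK; F -> KK; K -> c | AB | AD | SA | SE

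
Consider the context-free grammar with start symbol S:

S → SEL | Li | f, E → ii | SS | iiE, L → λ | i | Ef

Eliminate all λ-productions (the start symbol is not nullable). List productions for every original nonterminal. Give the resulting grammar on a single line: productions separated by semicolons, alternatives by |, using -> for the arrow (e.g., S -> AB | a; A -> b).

S -> f | i | Li | SE | SEL; E -> SS | ii | iiE; L -> i | Ef

Nullable set: {L}.
S -> Li: L nullable, giving Li | i.
S -> SEL: L nullable, giving SE | SEL.
Drop L -> λ.
Unchanged (no nullable symbols): S -> f; E -> SS; E -> ii; E -> iiE; L -> Ef; L -> i.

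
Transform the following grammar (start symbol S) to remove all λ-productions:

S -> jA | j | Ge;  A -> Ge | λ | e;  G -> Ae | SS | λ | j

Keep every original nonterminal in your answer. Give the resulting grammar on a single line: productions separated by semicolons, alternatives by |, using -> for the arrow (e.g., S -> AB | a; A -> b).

S -> e | j | Ge | jA; A -> e | Ge; G -> e | j | Ae | SS

Nullable set: {A, G}.
S -> Ge: G nullable, giving Ge | e.
S -> jA: A nullable, giving j | jA.
Drop A -> λ.
A -> Ge: G nullable, giving Ge | e.
Drop G -> λ.
G -> Ae: A nullable, giving Ae | e.
Unchanged (no nullable symbols): S -> j; A -> e; G -> SS; G -> j.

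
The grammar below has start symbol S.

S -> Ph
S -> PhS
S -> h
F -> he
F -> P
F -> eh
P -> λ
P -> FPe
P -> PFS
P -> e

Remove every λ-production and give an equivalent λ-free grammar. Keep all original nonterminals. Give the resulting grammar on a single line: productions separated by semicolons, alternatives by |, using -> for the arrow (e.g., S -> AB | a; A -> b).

Nullable set: {F, P}.
S -> Ph: P nullable, giving Ph | h.
S -> PhS: P nullable, giving PhS | hS.
F -> P: P nullable, giving P.
Drop P -> λ.
P -> FPe: F, P nullable, giving FPe | Fe | Pe | e.
P -> PFS: P, F nullable, giving FS | PFS | PS | S.
Unchanged (no nullable symbols): S -> h; F -> eh; F -> he; P -> e.

S -> h | Ph | hS | PhS; F -> P | eh | he; P -> S | e | FS | Fe | PS | Pe | FPe | PFS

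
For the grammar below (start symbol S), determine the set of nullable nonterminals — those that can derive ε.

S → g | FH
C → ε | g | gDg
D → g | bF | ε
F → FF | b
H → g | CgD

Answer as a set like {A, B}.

Directly nullable (have an ε-rule): {C, D}.
Not nullable: F, H, S — each has a terminal in every rule's right-hand side or depends on a non-nullable symbol.

{C, D}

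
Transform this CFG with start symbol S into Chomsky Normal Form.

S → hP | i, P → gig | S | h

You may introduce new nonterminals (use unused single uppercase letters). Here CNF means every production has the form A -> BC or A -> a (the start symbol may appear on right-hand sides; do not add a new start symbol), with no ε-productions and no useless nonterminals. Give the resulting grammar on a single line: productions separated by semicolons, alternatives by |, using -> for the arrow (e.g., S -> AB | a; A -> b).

No ε-productions.
After unit-elimination: S -> i | hP; P -> h | i | hP | gig.
TERM: introduce A -> g, C -> h, B -> i and substitute in every rule of length ≥2.
BIN: P -> ABA becomes P -> AD, D -> BA.

S -> i | CP; A -> g; B -> i; C -> h; D -> BA; P -> h | i | AD | CP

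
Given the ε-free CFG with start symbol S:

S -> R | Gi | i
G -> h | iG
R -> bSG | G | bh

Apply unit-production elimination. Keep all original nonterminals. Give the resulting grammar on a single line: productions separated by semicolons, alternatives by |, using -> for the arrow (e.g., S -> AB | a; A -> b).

Unit productions: R->G, S->R.
Unit pairs (A ⇒* B via units): (R,G), (S,G), (S,R).
S: inherits non-unit rules of {G, R, S} → Gi | bSG | bh | h | i | iG.
G: inherits non-unit rules of {G} → h | iG.
R: inherits non-unit rules of {G, R} → bSG | bh | h | iG.

S -> h | i | Gi | bh | iG | bSG; G -> h | iG; R -> h | bh | iG | bSG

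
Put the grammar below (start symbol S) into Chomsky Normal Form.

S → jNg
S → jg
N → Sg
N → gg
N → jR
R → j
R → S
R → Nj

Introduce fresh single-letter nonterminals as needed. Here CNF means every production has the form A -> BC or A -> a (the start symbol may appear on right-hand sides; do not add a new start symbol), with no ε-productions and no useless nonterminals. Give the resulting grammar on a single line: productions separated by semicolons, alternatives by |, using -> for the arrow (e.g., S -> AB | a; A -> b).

S -> BA | BD; A -> g; B -> j; C -> NA; D -> NA; N -> AA | BR | SA; R -> j | BA | BC | NB

No ε-productions.
After unit-elimination: S -> jg | jNg; N -> Sg | gg | jR; R -> j | Nj | jg | jNg.
TERM: introduce A -> g, B -> j and substitute in every rule of length ≥2.
BIN: R -> BNA becomes R -> BC, C -> NA; S -> BNA becomes S -> BD, D -> NA.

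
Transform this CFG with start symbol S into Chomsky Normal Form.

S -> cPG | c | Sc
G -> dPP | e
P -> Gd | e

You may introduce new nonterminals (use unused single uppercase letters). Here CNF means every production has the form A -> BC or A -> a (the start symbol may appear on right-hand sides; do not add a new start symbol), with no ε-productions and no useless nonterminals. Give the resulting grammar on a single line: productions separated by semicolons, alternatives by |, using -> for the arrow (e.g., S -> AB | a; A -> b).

No ε-productions.
No unit productions to eliminate.
TERM: introduce B -> c, A -> d and substitute in every rule of length ≥2.
BIN: G -> APP becomes G -> AC, C -> PP; S -> BPG becomes S -> BD, D -> PG.

S -> c | BD | SB; A -> d; B -> c; C -> PP; D -> PG; G -> e | AC; P -> e | GA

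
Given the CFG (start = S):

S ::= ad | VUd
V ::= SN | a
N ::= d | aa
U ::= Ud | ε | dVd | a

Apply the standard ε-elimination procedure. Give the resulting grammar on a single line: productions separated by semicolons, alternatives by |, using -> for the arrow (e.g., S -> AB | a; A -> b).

Nullable set: {U}.
S -> VUd: U nullable, giving VUd | Vd.
Drop U -> ε.
U -> Ud: U nullable, giving Ud | d.
Unchanged (no nullable symbols): S -> ad; N -> aa; N -> d; U -> a; U -> dVd; V -> SN; V -> a.

S -> Vd | ad | VUd; N -> d | aa; U -> a | d | Ud | dVd; V -> a | SN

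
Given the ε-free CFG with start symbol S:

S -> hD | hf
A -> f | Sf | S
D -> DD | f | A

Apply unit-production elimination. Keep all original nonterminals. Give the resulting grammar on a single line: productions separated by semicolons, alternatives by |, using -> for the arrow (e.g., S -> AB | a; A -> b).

Unit productions: A->S, D->A.
Unit pairs (A ⇒* B via units): (A,S), (D,A), (D,S).
S: inherits non-unit rules of {S} → hD | hf.
A: inherits non-unit rules of {A, S} → Sf | f | hD | hf.
D: inherits non-unit rules of {A, D, S} → DD | Sf | f | hD | hf.

S -> hD | hf; A -> f | Sf | hD | hf; D -> f | DD | Sf | hD | hf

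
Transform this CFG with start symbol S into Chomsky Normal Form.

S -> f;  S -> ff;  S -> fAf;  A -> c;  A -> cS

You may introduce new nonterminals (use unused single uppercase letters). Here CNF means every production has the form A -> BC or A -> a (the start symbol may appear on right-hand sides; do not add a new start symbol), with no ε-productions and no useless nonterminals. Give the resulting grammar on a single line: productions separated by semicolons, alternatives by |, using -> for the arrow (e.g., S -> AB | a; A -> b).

No ε-productions.
No unit productions to eliminate.
TERM: introduce B -> c, C -> f and substitute in every rule of length ≥2.
BIN: S -> CAC becomes S -> CD, D -> AC.

S -> f | CC | CD; A -> c | BS; B -> c; C -> f; D -> AC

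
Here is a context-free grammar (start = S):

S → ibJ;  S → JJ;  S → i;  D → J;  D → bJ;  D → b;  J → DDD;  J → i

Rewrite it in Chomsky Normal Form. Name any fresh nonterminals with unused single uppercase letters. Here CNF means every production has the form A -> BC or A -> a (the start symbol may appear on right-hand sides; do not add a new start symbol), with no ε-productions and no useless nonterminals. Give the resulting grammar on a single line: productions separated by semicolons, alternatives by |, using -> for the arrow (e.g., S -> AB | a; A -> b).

S -> i | BF | JJ; A -> b; B -> i; C -> DD; D -> b | i | AJ | DC; E -> DD; F -> AJ; J -> i | DE

No ε-productions.
After unit-elimination: S -> i | JJ | ibJ; D -> b | i | bJ | DDD; J -> i | DDD.
TERM: introduce A -> b, B -> i and substitute in every rule of length ≥2.
BIN: D -> DDD becomes D -> DC, C -> DD; J -> DDD becomes J -> DE, E -> DD; S -> BAJ becomes S -> BF, F -> AJ.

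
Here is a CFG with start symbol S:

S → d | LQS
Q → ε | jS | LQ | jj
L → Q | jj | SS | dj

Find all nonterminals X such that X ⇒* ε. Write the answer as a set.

{L, Q}

Directly nullable (have an ε-rule): {Q}.
L is nullable via L -> Q (every symbol on the right is already known nullable).
Not nullable: S — each has a terminal in every rule's right-hand side or depends on a non-nullable symbol.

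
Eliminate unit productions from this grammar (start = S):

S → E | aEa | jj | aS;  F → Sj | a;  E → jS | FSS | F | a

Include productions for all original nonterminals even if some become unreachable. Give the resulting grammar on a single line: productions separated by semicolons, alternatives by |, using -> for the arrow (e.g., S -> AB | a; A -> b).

S -> a | Sj | aS | jS | jj | FSS | aEa; E -> a | Sj | jS | FSS; F -> a | Sj

Unit productions: E->F, S->E.
Unit pairs (A ⇒* B via units): (E,F), (S,E), (S,F).
S: inherits non-unit rules of {E, F, S} → FSS | Sj | a | aEa | aS | jS | jj.
E: inherits non-unit rules of {E, F} → FSS | Sj | a | jS.
F: inherits non-unit rules of {F} → Sj | a.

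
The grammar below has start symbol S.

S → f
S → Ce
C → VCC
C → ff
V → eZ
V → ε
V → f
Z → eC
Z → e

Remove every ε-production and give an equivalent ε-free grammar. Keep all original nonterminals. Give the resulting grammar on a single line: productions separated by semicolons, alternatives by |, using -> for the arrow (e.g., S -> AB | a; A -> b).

S -> f | Ce; C -> CC | ff | VCC; V -> f | eZ; Z -> e | eC

Nullable set: {V}.
C -> VCC: V nullable, giving CC | VCC.
Drop V -> ε.
Unchanged (no nullable symbols): S -> Ce; S -> f; C -> ff; V -> eZ; V -> f; Z -> e; Z -> eC.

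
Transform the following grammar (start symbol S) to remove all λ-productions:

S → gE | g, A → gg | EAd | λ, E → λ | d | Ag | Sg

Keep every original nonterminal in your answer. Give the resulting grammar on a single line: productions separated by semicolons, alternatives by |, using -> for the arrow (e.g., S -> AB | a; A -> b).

S -> g | gE; A -> d | Ad | Ed | gg | EAd; E -> d | g | Ag | Sg

Nullable set: {A, E}.
S -> gE: E nullable, giving g | gE.
Drop A -> λ.
A -> EAd: E, A nullable, giving Ad | EAd | Ed | d.
Drop E -> λ.
E -> Ag: A nullable, giving Ag | g.
Unchanged (no nullable symbols): S -> g; A -> gg; E -> Sg; E -> d.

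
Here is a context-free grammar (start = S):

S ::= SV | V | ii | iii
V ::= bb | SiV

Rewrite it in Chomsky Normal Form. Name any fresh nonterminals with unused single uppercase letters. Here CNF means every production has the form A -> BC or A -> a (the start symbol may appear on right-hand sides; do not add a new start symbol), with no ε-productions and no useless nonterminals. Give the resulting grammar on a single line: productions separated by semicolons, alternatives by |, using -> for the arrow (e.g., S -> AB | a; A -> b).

No ε-productions.
After unit-elimination: S -> SV | bb | ii | SiV | iii; V -> bb | SiV.
TERM: introduce B -> b, A -> i and substitute in every rule of length ≥2.
BIN: S -> AAA becomes S -> AC, C -> AA; S -> SAV becomes S -> SD, D -> AV; V -> SAV becomes V -> SE, E -> AV.

S -> AA | AC | BB | SD | SV; A -> i; B -> b; C -> AA; D -> AV; E -> AV; V -> BB | SE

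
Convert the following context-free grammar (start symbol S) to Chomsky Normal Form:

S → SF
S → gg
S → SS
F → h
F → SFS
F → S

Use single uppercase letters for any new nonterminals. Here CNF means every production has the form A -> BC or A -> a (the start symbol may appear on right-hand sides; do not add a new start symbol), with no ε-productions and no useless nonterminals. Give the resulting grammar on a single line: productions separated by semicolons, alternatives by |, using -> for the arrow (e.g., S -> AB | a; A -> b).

No ε-productions.
After unit-elimination: S -> SF | SS | gg; F -> h | SF | SS | gg | SFS.
TERM: introduce A -> g and substitute in every rule of length ≥2.
BIN: F -> SFS becomes F -> SB, B -> FS.

S -> AA | SF | SS; A -> g; B -> FS; F -> h | AA | SB | SF | SS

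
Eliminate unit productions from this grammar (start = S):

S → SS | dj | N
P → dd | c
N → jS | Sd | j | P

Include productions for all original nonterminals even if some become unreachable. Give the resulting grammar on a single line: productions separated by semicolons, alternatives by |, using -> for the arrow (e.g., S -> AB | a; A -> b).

Unit productions: N->P, S->N.
Unit pairs (A ⇒* B via units): (N,P), (S,N), (S,P).
S: inherits non-unit rules of {N, P, S} → SS | Sd | c | dd | dj | j | jS.
N: inherits non-unit rules of {N, P} → Sd | c | dd | j | jS.
P: inherits non-unit rules of {P} → c | dd.

S -> c | j | SS | Sd | dd | dj | jS; N -> c | j | Sd | dd | jS; P -> c | dd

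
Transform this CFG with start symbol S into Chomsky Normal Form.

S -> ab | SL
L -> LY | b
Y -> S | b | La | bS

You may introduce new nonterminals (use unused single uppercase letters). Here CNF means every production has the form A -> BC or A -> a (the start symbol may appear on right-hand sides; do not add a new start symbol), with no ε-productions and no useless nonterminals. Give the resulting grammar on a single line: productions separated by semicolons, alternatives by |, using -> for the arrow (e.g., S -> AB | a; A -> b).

No ε-productions.
After unit-elimination: S -> SL | ab; L -> b | LY; Y -> b | La | SL | ab | bS.
TERM: introduce A -> a, B -> b and substitute in every rule of length ≥2.

S -> AB | SL; A -> a; B -> b; L -> b | LY; Y -> b | AB | BS | LA | SL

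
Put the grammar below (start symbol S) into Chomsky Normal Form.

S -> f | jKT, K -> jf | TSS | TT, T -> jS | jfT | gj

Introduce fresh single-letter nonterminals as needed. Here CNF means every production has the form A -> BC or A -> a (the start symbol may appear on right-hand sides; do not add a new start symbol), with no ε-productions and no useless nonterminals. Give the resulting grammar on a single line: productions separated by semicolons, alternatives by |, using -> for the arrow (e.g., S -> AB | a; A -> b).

No ε-productions.
No unit productions to eliminate.
TERM: introduce B -> f, C -> g, A -> j and substitute in every rule of length ≥2.
BIN: K -> TSS becomes K -> TD, D -> SS; S -> AKT becomes S -> AE, E -> KT; T -> ABT becomes T -> AF, F -> BT.

S -> f | AE; A -> j; B -> f; C -> g; D -> SS; E -> KT; F -> BT; K -> AB | TD | TT; T -> AF | AS | CA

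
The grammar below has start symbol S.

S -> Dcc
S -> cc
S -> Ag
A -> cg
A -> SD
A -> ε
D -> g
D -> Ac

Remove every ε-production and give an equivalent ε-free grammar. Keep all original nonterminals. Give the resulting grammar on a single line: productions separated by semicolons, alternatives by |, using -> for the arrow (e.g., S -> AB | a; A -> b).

S -> g | Ag | cc | Dcc; A -> SD | cg; D -> c | g | Ac

Nullable set: {A}.
S -> Ag: A nullable, giving Ag | g.
Drop A -> ε.
D -> Ac: A nullable, giving Ac | c.
Unchanged (no nullable symbols): S -> Dcc; S -> cc; A -> SD; A -> cg; D -> g.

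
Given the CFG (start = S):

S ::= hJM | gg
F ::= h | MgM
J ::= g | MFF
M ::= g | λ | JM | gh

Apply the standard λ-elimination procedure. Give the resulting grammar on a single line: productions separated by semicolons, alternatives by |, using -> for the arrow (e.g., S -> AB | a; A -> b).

S -> gg | hJ | hJM; F -> g | h | Mg | gM | MgM; J -> g | FF | MFF; M -> J | g | JM | gh

Nullable set: {M}.
S -> hJM: M nullable, giving hJ | hJM.
F -> MgM: M, M nullable, giving Mg | MgM | g | gM.
J -> MFF: M nullable, giving FF | MFF.
Drop M -> λ.
M -> JM: M nullable, giving J | JM.
Unchanged (no nullable symbols): S -> gg; F -> h; J -> g; M -> g; M -> gh.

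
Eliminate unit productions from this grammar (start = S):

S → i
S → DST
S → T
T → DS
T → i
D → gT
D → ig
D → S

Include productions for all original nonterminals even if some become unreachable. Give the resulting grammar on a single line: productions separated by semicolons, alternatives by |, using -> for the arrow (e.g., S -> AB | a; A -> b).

Unit productions: D->S, S->T.
Unit pairs (A ⇒* B via units): (D,S), (D,T), (S,T).
S: inherits non-unit rules of {S, T} → DS | DST | i.
D: inherits non-unit rules of {D, S, T} → DS | DST | gT | i | ig.
T: inherits non-unit rules of {T} → DS | i.

S -> i | DS | DST; D -> i | DS | gT | ig | DST; T -> i | DS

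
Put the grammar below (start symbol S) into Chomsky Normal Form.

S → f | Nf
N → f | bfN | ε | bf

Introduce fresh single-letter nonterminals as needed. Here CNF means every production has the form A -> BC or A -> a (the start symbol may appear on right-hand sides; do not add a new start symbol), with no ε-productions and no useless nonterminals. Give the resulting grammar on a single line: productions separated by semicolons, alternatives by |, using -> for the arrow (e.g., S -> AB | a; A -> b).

Nullable: {N}; after ε-elimination: S -> f | Nf; N -> f | bf | bfN.
No unit productions to eliminate.
TERM: introduce A -> b, B -> f and substitute in every rule of length ≥2.
BIN: N -> ABN becomes N -> AC, C -> BN.

S -> f | NB; A -> b; B -> f; C -> BN; N -> f | AB | AC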